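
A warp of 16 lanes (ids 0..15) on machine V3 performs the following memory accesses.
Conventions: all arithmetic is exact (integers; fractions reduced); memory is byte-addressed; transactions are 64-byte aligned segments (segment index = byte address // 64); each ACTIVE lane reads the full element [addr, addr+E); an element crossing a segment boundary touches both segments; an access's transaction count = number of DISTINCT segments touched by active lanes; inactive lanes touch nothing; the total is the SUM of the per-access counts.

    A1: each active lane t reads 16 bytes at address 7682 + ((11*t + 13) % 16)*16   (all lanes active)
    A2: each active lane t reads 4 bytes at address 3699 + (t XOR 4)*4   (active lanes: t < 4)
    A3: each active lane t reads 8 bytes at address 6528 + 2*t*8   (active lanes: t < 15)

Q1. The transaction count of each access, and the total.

A1: 5 transactions
A2: 1 transaction
A3: 4 transactions

Answer: 5,1,4; total 10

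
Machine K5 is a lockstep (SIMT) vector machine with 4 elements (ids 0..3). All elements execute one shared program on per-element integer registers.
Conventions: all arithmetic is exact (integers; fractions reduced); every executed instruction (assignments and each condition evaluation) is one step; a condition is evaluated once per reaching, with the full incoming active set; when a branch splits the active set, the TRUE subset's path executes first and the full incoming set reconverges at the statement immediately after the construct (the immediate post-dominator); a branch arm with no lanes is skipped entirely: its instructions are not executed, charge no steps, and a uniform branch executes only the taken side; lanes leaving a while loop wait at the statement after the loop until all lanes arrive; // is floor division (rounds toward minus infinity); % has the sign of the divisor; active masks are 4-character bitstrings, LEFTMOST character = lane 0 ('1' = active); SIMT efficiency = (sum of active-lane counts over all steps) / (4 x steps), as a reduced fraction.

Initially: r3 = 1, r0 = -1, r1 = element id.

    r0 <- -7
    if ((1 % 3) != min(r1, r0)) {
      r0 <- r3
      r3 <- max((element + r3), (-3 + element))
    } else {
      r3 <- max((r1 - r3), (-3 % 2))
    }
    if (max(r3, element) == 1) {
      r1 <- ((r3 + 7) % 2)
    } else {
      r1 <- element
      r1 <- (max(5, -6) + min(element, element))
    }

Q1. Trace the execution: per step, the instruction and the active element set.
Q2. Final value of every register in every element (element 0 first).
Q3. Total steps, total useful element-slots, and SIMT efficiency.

step 0: r0 <- -7                     1111
step 1: eval ((1 % 3) != min(r1, r0)) 1111
step 2: r0 <- r3                     1111
step 3: r3 <- max((element + r3), (-3 + element)) 1111
step 4: eval (max(r3, element) == 1) 1111
step 5: r1 <- ((r3 + 7) % 2)         1000
step 6: r1 <- element                0111
step 7: r1 <- (max(5, -6) + min(element, element)) 0111

Answer: 8 steps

r3: 1,2,3,4
r0: 1,1,1,1
r1: 0,6,7,8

steps = 8; useful = 27; efficiency = 27/32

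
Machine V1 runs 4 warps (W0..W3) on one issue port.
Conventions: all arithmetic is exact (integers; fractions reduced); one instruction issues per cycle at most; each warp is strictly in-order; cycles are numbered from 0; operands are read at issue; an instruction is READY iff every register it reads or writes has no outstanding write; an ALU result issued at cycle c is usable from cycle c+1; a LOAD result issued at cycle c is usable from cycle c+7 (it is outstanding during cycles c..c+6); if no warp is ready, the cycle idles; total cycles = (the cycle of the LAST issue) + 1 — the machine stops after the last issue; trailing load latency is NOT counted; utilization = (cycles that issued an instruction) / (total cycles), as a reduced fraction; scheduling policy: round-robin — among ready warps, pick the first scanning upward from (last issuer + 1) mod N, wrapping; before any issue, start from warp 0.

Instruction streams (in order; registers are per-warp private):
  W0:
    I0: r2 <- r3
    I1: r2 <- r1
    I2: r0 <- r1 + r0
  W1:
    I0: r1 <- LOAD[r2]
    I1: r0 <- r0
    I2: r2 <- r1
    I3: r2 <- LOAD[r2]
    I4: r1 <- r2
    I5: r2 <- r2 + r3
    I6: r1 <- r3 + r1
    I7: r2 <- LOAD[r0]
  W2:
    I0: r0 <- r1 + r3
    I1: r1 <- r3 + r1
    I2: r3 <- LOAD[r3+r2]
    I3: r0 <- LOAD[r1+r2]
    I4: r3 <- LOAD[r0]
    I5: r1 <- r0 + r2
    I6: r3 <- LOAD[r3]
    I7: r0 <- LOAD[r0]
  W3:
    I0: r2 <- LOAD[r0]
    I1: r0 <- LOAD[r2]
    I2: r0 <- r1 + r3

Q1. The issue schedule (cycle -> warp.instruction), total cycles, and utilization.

cycle 0: W0.I0
cycle 1: W1.I0
cycle 2: W2.I0
cycle 3: W3.I0
cycle 4: W0.I1
cycle 5: W1.I1
cycle 6: W2.I1
cycle 7: W0.I2
cycle 8: W1.I2
cycle 9: W2.I2
cycle 10: W3.I1
cycle 11: W1.I3
cycle 12: W2.I3
cycle 13: idle
cycle 14: idle
cycle 15: idle
cycle 16: idle
cycle 17: W3.I2
cycle 18: W1.I4
cycle 19: W2.I4
cycle 20: W1.I5
cycle 21: W2.I5
cycle 22: W1.I6
cycle 23: W1.I7
cycle 24: idle
cycle 25: idle
cycle 26: W2.I6
cycle 27: W2.I7

Answer: 28 cycles, utilization 11/14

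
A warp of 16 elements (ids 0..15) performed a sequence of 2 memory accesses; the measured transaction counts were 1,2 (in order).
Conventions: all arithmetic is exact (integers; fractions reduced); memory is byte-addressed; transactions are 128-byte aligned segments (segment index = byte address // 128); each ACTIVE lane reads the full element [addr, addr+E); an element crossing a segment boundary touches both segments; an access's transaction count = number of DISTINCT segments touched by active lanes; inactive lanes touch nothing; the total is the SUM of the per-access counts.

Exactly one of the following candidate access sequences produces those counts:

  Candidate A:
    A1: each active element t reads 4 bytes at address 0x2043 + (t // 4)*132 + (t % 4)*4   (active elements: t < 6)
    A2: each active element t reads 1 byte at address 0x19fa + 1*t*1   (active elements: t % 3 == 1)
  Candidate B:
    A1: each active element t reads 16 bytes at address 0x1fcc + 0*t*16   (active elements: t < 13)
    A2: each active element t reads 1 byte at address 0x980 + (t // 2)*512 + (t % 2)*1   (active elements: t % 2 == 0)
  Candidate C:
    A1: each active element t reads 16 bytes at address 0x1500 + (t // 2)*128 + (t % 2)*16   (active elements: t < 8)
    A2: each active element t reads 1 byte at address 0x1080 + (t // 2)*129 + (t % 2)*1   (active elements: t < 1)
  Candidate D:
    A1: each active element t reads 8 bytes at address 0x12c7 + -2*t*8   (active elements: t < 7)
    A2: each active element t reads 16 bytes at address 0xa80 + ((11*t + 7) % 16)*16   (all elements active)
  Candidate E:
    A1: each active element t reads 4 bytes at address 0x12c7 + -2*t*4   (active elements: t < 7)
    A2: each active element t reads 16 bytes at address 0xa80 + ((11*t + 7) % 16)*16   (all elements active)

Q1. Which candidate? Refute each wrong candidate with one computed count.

A: A1 gives 2 transactions, not 1
B: A2 gives 8 transactions, not 2
C: A1 gives 4 transactions, not 1
D: A1 gives 2 transactions, not 1
E: all counts match (1,2)

Answer: E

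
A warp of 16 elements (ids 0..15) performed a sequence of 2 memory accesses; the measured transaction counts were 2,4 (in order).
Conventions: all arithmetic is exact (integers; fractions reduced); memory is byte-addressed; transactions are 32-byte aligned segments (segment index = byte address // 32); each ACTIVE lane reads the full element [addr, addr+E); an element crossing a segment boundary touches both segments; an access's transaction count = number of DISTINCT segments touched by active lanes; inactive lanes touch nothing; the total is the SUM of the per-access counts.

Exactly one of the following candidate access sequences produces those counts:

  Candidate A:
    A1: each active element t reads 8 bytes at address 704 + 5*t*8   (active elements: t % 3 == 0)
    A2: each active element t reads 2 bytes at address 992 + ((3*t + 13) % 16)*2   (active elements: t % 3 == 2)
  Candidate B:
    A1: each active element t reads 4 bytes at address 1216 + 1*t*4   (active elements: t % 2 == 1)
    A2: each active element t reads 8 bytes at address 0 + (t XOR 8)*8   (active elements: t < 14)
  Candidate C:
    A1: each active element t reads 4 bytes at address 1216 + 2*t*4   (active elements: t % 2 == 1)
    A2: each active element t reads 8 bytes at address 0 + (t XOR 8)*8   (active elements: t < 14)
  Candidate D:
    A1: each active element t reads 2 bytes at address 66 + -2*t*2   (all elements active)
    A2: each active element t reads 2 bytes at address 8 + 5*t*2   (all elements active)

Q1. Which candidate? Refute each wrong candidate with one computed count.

A: A1 gives 6 transactions, not 2
C: A1 gives 4 transactions, not 2
D: A1 gives 3 transactions, not 2
B: all counts match (2,4)

Answer: B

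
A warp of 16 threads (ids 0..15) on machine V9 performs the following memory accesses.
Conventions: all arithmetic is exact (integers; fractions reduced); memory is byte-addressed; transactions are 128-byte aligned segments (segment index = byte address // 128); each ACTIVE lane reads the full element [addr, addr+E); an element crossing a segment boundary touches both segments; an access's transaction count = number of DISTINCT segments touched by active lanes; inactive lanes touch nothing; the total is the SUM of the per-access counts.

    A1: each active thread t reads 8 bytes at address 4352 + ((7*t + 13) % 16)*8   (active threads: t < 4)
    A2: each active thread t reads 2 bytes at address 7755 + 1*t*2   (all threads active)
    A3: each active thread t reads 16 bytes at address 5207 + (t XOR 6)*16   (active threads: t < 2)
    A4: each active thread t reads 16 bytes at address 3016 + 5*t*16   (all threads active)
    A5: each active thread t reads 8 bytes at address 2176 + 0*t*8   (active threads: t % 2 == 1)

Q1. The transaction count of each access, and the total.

A1: 1 transaction
A2: 1 transaction
A3: 1 transaction
A4: 11 transactions
A5: 1 transaction

Answer: 1,1,1,11,1; total 15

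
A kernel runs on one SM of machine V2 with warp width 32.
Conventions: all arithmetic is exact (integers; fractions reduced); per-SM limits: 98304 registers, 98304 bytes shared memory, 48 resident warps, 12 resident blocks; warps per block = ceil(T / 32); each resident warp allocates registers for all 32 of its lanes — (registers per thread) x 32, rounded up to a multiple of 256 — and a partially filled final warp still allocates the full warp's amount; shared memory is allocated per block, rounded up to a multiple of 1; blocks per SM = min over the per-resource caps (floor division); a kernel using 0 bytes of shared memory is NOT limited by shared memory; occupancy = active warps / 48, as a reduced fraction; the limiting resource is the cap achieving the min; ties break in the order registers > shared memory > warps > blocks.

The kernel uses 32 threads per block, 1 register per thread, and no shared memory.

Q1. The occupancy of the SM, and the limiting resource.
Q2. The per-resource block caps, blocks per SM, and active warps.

Answer: occupancy 1/4, limited by blocks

registers: 384 blocks
shared memory: no limit (kernel uses none)
warps: 48 blocks
blocks: 12 blocks

Answer: 12 blocks, 12 active warps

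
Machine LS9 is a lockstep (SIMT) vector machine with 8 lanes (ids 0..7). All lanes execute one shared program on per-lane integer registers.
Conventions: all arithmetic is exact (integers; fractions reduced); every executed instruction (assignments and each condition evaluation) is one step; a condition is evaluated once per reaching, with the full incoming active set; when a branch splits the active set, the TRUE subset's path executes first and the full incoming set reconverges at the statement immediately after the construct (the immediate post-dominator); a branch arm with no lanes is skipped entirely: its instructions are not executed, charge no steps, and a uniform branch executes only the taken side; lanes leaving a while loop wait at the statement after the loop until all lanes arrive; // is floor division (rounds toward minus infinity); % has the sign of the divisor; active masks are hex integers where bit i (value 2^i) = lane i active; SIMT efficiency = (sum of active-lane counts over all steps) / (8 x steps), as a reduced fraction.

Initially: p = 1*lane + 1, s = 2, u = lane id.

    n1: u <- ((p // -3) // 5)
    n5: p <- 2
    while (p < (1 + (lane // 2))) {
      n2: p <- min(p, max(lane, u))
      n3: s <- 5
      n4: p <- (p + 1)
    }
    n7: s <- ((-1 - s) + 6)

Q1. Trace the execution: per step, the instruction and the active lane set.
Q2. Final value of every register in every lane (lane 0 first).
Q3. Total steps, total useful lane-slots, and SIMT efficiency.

step 0: u <- ((p // -3) // 5)        0xff
step 1: p <- 2                       0xff
step 2: eval (p < (1 + (lane // 2))) 0xff
step 3: p <- min(p, max(lane, u))    0xf0
step 4: s <- 5                       0xf0
step 5: p <- (p + 1)                 0xf0
step 6: eval (p < (1 + (lane // 2))) 0xf0
step 7: p <- min(p, max(lane, u))    0xc0
step 8: s <- 5                       0xc0
step 9: p <- (p + 1)                 0xc0
step 10: eval (p < (1 + (lane // 2))) 0xc0
step 11: s <- ((-1 - s) + 6)          0xff

Answer: 12 steps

p: 2,2,2,2,3,3,4,4
s: 3,3,3,3,0,0,0,0
u: -1,-1,-1,-1,-1,-1,-1,-1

steps = 12; useful = 56; efficiency = 56/96 = 7/12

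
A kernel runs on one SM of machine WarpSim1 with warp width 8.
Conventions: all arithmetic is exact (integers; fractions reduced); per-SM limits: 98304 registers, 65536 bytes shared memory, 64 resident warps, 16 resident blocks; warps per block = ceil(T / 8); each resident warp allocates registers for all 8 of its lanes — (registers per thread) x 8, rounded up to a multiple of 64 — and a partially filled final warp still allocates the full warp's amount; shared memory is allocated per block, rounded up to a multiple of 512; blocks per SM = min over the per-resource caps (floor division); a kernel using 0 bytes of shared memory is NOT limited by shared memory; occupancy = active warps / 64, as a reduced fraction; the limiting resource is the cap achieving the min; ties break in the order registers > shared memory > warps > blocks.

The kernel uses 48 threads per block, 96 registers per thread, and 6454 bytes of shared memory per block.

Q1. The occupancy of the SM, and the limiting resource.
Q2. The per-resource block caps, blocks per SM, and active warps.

Answer: occupancy 27/32, limited by shared memory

registers: 21 blocks
shared memory: 9 blocks
warps: 10 blocks
blocks: 16 blocks

Answer: 9 blocks, 54 active warps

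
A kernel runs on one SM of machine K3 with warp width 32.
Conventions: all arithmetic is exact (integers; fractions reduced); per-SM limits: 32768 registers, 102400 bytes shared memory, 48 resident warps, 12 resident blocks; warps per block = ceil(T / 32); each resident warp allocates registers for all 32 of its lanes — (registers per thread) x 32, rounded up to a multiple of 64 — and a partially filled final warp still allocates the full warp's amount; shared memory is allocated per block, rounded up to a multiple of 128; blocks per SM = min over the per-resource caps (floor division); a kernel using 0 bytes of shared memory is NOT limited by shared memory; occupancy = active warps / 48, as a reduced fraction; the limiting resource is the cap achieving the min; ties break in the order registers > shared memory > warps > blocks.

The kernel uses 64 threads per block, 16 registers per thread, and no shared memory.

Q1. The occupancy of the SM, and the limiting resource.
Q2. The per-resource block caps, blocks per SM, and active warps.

Answer: occupancy 1/2, limited by blocks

registers: 32 blocks
shared memory: no limit (kernel uses none)
warps: 24 blocks
blocks: 12 blocks

Answer: 12 blocks, 24 active warps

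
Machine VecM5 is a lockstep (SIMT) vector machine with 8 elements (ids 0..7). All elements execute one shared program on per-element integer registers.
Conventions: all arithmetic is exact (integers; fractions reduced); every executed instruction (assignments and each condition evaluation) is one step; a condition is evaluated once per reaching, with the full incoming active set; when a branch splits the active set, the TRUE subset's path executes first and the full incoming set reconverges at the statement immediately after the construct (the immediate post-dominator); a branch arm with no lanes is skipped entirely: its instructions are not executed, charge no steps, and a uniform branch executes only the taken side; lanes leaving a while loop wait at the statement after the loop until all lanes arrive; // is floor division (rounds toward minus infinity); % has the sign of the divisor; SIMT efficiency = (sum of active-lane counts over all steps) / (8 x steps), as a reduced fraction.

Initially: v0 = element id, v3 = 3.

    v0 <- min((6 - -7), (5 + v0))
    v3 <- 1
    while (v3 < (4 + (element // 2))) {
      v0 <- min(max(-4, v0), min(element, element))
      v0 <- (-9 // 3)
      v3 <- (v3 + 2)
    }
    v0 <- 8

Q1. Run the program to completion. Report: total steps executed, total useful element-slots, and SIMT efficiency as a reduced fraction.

Answer: 16 steps, 112 useful, 7/8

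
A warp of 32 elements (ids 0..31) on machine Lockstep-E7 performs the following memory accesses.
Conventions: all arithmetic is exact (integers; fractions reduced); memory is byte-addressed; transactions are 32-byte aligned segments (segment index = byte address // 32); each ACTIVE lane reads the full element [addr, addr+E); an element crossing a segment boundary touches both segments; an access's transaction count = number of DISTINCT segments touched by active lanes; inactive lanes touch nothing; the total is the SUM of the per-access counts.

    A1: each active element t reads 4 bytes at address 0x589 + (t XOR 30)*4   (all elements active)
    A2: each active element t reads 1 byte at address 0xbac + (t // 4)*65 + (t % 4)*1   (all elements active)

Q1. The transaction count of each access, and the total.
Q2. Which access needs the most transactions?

A1: 5 transactions
A2: 8 transactions

Answer: 5,8; total 13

Answer: A2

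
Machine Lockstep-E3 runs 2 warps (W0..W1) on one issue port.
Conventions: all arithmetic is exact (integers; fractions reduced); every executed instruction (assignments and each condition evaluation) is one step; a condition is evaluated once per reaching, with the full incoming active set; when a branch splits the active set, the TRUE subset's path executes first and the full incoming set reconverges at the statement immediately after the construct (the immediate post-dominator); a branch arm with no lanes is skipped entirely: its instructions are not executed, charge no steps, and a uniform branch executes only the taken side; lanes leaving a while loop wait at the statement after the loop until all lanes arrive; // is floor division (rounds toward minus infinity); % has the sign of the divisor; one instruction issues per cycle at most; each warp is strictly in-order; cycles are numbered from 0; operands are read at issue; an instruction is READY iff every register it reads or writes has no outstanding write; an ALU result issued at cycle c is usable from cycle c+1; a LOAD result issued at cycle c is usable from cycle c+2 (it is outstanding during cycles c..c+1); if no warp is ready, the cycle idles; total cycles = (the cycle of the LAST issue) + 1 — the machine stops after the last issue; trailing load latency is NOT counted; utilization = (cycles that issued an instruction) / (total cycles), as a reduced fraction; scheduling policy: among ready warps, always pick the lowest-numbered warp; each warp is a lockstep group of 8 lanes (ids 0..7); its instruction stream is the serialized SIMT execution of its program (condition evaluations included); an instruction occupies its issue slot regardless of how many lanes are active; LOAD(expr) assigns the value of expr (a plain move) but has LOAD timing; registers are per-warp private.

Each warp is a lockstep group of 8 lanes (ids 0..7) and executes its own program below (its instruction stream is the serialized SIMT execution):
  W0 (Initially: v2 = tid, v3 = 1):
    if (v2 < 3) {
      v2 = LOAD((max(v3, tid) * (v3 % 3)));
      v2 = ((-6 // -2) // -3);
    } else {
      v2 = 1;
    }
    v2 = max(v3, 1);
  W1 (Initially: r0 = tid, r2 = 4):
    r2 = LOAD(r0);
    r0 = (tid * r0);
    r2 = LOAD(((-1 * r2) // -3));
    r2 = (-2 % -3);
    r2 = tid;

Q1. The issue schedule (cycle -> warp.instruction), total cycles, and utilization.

cycle 0: W0.I0
cycle 1: W0.I1
cycle 2: W1.I0
cycle 3: W0.I2
cycle 4: W0.I3
cycle 5: W0.I4
cycle 6: W1.I1
cycle 7: W1.I2
cycle 8: idle
cycle 9: W1.I3
cycle 10: W1.I4

Answer: 11 cycles, utilization 10/11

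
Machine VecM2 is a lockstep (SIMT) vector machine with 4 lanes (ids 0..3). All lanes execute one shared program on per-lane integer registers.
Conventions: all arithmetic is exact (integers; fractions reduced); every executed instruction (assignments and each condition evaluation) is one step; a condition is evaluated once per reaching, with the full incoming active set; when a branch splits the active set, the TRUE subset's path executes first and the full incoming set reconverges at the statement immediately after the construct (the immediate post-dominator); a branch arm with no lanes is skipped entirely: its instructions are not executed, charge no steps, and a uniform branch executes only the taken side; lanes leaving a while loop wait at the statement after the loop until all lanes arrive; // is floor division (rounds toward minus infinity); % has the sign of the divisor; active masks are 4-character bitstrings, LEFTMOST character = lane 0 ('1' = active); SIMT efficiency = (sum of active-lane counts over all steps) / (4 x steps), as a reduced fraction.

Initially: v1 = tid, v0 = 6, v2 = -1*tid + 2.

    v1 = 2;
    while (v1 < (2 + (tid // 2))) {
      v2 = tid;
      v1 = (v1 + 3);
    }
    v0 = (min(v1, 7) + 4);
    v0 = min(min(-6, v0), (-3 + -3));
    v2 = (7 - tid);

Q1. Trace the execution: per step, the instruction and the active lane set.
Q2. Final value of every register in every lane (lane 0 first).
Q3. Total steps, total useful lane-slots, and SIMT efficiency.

step 0: v1 <- 2                      1111
step 1: eval (v1 < (2 + (tid // 2))) 1111
step 2: v2 <- tid                    0011
step 3: v1 <- (v1 + 3)               0011
step 4: eval (v1 < (2 + (tid // 2))) 0011
step 5: v0 <- (min(v1, 7) + 4)       1111
step 6: v0 <- min(min(-6, v0), (-3 + -3)) 1111
step 7: v2 <- (7 - tid)              1111

Answer: 8 steps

v1: 2,2,5,5
v0: -6,-6,-6,-6
v2: 7,6,5,4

steps = 8; useful = 26; efficiency = 26/32 = 13/16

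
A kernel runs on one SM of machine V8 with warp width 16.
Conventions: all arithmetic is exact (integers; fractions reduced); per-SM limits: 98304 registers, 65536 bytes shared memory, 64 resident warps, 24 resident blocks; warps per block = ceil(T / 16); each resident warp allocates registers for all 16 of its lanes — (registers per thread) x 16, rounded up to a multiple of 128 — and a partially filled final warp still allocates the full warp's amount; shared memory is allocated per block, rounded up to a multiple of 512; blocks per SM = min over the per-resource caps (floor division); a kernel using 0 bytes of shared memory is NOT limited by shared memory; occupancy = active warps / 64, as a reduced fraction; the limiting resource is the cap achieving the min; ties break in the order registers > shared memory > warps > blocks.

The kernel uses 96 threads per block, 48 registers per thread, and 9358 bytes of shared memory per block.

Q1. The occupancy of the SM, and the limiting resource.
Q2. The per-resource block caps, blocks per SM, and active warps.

Answer: occupancy 9/16, limited by shared memory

registers: 21 blocks
shared memory: 6 blocks
warps: 10 blocks
blocks: 24 blocks

Answer: 6 blocks, 36 active warps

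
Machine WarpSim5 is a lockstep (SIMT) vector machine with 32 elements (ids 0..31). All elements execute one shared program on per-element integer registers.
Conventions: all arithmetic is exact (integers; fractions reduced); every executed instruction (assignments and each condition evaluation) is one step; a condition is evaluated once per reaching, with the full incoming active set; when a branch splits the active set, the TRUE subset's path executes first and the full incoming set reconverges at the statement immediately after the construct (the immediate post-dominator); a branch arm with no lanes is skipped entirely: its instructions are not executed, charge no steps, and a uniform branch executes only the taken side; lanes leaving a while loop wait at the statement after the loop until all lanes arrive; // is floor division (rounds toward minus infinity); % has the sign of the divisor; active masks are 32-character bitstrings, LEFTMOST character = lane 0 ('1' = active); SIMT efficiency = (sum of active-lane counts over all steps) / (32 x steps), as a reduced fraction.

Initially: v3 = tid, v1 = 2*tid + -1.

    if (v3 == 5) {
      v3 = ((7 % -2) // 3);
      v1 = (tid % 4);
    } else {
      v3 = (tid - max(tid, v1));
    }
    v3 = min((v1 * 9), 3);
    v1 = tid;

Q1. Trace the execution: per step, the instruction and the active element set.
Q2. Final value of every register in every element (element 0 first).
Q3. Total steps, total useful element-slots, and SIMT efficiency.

step 0: eval (v3 == 5)               11111111111111111111111111111111
step 1: v3 <- ((7 % -2) // 3)        00000100000000000000000000000000
step 2: v1 <- (tid % 4)              00000100000000000000000000000000
step 3: v3 <- (tid - max(tid, v1))   11111011111111111111111111111111
step 4: v3 <- min((v1 * 9), 3)       11111111111111111111111111111111
step 5: v1 <- tid                    11111111111111111111111111111111

Answer: 6 steps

v3: -9,3,3,3,3,3,3,3,3,3,3,3,3,3,3,3,3,3,3,3,3,3,3,3,3,3,3,3,3,3,3,3
v1: 0,1,2,3,4,5,6,7,8,9,10,11,12,13,14,15,16,17,18,19,20,21,22,23,24,25,26,27,28,29,30,31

steps = 6; useful = 129; efficiency = 129/192 = 43/64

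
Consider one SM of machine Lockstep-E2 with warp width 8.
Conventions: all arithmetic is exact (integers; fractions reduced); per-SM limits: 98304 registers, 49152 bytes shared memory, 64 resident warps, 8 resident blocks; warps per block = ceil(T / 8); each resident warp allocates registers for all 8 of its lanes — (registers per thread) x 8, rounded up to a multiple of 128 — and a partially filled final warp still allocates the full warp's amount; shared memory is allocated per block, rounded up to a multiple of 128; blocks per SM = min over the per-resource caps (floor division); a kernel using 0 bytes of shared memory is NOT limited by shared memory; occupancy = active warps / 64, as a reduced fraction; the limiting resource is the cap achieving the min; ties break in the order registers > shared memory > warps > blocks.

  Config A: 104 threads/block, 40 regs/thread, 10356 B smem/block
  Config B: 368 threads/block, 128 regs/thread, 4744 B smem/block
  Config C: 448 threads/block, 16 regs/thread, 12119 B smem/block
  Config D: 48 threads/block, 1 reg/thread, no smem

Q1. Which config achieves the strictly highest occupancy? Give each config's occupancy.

occupancies: A 13/16, B 23/32, C 7/8, D 3/4

Answer: C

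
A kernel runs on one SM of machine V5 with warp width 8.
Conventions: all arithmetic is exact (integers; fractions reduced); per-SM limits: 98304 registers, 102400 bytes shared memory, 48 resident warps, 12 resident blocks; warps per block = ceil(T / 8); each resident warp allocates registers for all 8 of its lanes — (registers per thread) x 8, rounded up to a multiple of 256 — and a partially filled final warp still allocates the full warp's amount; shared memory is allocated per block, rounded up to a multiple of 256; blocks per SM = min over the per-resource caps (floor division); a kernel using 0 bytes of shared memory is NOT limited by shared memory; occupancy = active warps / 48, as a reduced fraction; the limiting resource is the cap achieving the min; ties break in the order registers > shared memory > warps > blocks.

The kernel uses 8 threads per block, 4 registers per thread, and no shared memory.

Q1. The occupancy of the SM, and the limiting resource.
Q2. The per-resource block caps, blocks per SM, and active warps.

Answer: occupancy 1/4, limited by blocks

registers: 384 blocks
shared memory: no limit (kernel uses none)
warps: 48 blocks
blocks: 12 blocks

Answer: 12 blocks, 12 active warps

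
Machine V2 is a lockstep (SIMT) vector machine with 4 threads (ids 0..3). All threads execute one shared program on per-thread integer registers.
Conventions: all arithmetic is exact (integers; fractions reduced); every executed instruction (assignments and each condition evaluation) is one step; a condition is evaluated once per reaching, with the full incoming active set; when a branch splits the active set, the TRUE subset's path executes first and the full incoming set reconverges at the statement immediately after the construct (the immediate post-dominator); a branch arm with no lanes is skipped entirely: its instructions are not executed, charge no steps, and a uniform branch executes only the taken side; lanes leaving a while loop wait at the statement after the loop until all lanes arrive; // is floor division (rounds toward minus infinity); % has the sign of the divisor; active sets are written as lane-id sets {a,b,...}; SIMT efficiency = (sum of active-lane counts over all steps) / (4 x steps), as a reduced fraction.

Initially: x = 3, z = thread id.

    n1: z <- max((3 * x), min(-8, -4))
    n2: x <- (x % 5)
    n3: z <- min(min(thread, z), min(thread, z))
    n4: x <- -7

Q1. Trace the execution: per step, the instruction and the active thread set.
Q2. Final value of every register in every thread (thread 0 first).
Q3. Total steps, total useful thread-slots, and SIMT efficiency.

step 0: z <- max((3 * x), min(-8, -4)) {0,1,2,3}
step 1: x <- (x % 5)                 {0,1,2,3}
step 2: z <- min(min(thread, z), min(thread, z)) {0,1,2,3}
step 3: x <- -7                      {0,1,2,3}

Answer: 4 steps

x: -7,-7,-7,-7
z: 0,1,2,3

steps = 4; useful = 16; efficiency = 16/16 = 1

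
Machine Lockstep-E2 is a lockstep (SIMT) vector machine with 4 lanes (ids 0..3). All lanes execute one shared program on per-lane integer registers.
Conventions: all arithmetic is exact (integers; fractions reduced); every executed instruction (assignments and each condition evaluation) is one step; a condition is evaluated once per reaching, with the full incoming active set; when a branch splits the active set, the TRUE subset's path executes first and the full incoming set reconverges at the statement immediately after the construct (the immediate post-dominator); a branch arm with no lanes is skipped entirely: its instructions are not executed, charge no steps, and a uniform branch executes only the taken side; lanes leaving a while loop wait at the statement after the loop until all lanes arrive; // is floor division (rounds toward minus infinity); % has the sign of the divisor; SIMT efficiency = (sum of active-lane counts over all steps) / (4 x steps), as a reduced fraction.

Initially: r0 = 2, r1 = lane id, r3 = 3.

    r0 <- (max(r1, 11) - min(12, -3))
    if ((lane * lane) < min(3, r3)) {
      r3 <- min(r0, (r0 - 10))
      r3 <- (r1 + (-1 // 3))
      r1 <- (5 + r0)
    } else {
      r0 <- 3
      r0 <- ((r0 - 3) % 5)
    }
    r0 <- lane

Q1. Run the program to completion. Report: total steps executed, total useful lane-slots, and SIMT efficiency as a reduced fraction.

Answer: 8 steps, 22 useful, 11/16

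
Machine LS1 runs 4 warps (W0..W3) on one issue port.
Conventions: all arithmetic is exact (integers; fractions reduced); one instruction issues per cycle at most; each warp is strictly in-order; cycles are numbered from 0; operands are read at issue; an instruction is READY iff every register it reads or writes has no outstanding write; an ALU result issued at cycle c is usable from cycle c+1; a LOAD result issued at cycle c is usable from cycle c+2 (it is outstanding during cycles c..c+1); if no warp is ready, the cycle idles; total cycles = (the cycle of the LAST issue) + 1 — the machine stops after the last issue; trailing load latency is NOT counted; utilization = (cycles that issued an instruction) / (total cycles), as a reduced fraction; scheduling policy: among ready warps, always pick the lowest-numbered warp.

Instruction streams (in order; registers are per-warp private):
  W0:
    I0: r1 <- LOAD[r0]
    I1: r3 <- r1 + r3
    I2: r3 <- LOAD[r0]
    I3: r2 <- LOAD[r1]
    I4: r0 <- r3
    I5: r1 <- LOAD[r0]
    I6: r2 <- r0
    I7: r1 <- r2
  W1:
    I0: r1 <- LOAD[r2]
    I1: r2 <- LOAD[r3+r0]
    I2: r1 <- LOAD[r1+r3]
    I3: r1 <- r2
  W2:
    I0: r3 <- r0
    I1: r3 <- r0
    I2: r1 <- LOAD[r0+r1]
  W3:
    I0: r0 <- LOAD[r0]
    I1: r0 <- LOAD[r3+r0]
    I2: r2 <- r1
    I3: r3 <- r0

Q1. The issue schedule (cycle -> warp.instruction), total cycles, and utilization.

cycle 0: W0.I0
cycle 1: W1.I0
cycle 2: W0.I1
cycle 3: W0.I2
cycle 4: W0.I3
cycle 5: W0.I4
cycle 6: W0.I5
cycle 7: W0.I6
cycle 8: W0.I7
cycle 9: W1.I1
cycle 10: W1.I2
cycle 11: W2.I0
cycle 12: W1.I3
cycle 13: W2.I1
cycle 14: W2.I2
cycle 15: W3.I0
cycle 16: idle
cycle 17: W3.I1
cycle 18: W3.I2
cycle 19: W3.I3

Answer: 20 cycles, utilization 19/20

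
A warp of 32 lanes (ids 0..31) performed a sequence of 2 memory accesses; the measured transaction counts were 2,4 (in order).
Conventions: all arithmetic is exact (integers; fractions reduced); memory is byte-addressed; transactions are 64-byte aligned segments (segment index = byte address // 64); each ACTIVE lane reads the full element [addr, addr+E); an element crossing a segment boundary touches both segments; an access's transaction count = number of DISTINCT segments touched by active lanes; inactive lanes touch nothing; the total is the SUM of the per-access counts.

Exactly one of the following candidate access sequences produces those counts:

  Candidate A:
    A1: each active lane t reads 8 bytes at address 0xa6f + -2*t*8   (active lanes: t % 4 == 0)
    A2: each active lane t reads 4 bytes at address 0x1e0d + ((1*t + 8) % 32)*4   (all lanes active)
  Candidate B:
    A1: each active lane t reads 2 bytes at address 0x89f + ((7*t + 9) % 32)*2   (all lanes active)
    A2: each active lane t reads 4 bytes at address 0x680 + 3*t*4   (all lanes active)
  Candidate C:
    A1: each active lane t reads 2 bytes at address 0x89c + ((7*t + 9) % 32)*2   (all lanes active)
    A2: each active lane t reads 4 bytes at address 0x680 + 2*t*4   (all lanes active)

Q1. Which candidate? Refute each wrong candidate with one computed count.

A: A1 gives 8 transactions, not 2
B: A2 gives 6 transactions, not 4
C: all counts match (2,4)

Answer: C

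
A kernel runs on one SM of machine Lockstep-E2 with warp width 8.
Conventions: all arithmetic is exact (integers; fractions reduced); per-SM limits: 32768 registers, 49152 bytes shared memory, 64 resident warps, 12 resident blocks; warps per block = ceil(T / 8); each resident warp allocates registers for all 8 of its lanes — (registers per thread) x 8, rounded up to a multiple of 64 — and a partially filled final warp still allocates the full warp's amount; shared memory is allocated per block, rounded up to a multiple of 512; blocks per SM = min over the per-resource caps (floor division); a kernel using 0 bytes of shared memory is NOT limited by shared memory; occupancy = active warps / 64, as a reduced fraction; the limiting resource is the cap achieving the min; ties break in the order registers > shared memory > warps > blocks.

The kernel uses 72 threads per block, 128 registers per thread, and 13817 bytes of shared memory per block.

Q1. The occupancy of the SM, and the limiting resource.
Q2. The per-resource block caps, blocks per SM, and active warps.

Answer: occupancy 27/64, limited by registers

registers: 3 blocks
shared memory: 3 blocks
warps: 7 blocks
blocks: 12 blocks

Answer: 3 blocks, 27 active warps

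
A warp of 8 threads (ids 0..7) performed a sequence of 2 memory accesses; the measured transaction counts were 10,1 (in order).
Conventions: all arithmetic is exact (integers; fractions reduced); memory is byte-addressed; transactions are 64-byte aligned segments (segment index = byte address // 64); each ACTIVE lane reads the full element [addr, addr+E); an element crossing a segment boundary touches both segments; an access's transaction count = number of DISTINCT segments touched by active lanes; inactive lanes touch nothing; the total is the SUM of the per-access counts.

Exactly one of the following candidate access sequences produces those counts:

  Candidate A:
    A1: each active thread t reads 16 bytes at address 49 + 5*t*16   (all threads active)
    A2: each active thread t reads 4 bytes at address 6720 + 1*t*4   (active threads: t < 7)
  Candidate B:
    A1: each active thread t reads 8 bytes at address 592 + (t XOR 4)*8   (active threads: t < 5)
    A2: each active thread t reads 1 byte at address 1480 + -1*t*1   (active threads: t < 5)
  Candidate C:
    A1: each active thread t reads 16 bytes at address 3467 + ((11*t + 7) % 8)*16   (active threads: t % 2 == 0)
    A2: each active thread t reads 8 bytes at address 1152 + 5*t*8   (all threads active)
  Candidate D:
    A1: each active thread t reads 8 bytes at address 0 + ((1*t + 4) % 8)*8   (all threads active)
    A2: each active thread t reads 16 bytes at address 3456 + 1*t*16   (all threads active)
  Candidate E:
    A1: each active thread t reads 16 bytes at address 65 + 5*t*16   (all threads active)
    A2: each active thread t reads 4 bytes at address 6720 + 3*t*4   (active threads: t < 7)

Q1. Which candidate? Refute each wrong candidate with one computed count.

B: A1 gives 2 transactions, not 10
C: A1 gives 3 transactions, not 10
D: A1 gives 1 transaction, not 10
E: A2 gives 2 transactions, not 1
A: all counts match (10,1)

Answer: A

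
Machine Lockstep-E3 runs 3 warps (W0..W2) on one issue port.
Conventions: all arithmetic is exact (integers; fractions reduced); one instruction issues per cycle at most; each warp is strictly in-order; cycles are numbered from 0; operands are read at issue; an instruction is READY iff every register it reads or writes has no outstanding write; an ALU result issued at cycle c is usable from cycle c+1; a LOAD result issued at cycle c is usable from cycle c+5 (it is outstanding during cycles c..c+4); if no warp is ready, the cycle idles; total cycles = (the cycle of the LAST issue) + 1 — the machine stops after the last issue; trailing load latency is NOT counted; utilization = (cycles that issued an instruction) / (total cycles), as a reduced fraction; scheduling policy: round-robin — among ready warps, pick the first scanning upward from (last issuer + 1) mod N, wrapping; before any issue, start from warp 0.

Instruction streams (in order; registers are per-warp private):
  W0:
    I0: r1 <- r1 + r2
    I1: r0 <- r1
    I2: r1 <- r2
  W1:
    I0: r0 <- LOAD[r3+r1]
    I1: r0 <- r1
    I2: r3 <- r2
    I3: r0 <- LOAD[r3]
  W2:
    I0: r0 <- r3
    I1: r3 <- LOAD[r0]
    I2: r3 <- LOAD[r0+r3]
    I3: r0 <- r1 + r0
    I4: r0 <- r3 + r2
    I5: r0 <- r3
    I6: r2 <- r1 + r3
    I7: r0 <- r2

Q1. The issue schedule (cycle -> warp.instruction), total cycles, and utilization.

cycle 0: W0.I0
cycle 1: W1.I0
cycle 2: W2.I0
cycle 3: W0.I1
cycle 4: W2.I1
cycle 5: W0.I2
cycle 6: W1.I1
cycle 7: W1.I2
cycle 8: W1.I3
cycle 9: W2.I2
cycle 10: W2.I3
cycle 11: idle
cycle 12: idle
cycle 13: idle
cycle 14: W2.I4
cycle 15: W2.I5
cycle 16: W2.I6
cycle 17: W2.I7

Answer: 18 cycles, utilization 5/6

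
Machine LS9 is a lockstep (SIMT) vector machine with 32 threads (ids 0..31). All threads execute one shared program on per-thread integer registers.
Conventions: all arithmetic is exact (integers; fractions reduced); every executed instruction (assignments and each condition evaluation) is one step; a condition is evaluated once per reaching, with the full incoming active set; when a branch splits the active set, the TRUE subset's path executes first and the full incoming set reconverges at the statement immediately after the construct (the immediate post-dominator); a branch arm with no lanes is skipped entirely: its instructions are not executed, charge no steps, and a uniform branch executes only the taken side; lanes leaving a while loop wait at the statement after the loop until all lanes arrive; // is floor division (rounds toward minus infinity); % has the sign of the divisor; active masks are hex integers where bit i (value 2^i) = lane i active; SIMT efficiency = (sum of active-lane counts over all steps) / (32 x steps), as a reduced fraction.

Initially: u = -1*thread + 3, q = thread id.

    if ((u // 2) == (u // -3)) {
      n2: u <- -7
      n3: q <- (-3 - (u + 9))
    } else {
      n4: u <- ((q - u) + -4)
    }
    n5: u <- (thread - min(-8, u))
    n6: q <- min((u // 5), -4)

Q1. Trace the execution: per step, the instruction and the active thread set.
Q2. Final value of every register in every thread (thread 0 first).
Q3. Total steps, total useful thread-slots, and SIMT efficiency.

step 0: eval ((u // 2) == (u // -3)) 0xffffffff
step 1: u <- -7                      0x00000008
step 2: q <- (-3 - (u + 9))          0x00000008
step 3: u <- ((q - u) + -4)          0xfffffff7
step 4: u <- (thread - min(-8, u))   0xffffffff
step 5: q <- min((u // 5), -4)       0xffffffff

Answer: 6 steps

u: 8,9,10,11,12,13,14,15,16,17,18,19,20,21,22,23,24,25,26,27,28,29,30,31,32,33,34,35,36,37,38,39
q: -4,-4,-4,-4,-4,-4,-4,-4,-4,-4,-4,-4,-4,-4,-4,-4,-4,-4,-4,-4,-4,-4,-4,-4,-4,-4,-4,-4,-4,-4,-4,-4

steps = 6; useful = 129; efficiency = 129/192 = 43/64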